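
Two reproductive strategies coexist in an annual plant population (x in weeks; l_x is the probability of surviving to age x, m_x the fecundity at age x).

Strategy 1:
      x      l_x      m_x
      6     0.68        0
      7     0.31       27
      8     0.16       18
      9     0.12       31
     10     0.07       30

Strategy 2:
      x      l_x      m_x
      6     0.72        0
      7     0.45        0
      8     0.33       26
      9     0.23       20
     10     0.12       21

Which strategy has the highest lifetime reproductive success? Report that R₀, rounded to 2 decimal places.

17.07

Strategy 1: R₀ = 0.68×0 + 0.31×27 + 0.16×18 + 0.12×31 + 0.07×30 = 17.0700
Strategy 2: R₀ = 0.72×0 + 0.45×0 + 0.33×26 + 0.23×20 + 0.12×21 = 15.7000
Highest R₀: strategy 1 with 17.0700.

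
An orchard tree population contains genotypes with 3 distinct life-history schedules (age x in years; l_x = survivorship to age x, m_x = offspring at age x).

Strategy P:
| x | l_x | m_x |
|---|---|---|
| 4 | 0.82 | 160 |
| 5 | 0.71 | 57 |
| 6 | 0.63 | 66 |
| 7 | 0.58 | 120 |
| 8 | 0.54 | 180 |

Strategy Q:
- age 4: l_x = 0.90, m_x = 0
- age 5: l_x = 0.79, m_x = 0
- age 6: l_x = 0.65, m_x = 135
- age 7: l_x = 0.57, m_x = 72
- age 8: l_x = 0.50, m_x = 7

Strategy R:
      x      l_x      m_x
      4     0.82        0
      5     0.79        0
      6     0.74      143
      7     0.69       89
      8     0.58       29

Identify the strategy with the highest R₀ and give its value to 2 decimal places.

Strategy P: R₀ = 0.82×160 + 0.71×57 + 0.63×66 + 0.58×120 + 0.54×180 = 380.0500
Strategy Q: R₀ = 0.90×0 + 0.79×0 + 0.65×135 + 0.57×72 + 0.50×7 = 132.2900
Strategy R: R₀ = 0.82×0 + 0.79×0 + 0.74×143 + 0.69×89 + 0.58×29 = 184.0500
Highest R₀: strategy P with 380.0500.

380.05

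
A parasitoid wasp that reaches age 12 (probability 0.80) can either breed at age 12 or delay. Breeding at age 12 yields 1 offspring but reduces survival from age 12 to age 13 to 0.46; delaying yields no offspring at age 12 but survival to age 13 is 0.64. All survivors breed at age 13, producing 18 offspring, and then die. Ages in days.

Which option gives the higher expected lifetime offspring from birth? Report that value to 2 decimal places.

breed at age 12: R₀ = 0.80 × (1 + 0.46 × 18) = 0.80 × 9.2800 = 7.4240
delay to age 13: R₀ = 0.80 × (0.64 × 18) = 0.80 × 11.5200 = 9.2160
Higher: delay to age 13 (9.2160).

9.22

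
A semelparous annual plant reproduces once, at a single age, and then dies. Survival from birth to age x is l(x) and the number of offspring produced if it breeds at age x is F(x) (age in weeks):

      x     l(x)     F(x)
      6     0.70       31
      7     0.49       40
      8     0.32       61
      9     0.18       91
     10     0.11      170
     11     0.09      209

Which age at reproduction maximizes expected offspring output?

Expected offspring if breeding at age x = l(x) × F(x):
  age 6: 0.70 × 31 = 21.700
  age 7: 0.49 × 40 = 19.600
  age 8: 0.32 × 61 = 19.520
  age 9: 0.18 × 91 = 16.380
  age 10: 0.11 × 170 = 18.700
  age 11: 0.09 × 209 = 18.810
Maximum at age 6 (21.700).

6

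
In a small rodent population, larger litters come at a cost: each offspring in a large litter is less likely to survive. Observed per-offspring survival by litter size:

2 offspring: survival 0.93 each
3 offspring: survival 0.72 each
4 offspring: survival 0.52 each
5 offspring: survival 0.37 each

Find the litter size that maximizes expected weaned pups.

Expected weaned pups = c × s(c):
  c=2: 2 × 0.93 = 1.860
  c=3: 3 × 0.72 = 2.160
  c=4: 4 × 0.52 = 2.080
  c=5: 5 × 0.37 = 1.850
Maximum at c = 3 (2.160 weaned pups).

3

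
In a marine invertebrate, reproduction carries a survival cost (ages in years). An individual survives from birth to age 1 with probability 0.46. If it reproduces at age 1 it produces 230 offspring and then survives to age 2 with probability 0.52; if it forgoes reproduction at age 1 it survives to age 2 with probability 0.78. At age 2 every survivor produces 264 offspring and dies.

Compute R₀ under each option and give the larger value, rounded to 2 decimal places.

breed at age 1: R₀ = 0.46 × (230 + 0.52 × 264) = 0.46 × 367.2800 = 168.9488
delay to age 2: R₀ = 0.46 × (0.78 × 264) = 0.46 × 205.9200 = 94.7232
Higher: breed at age 1 (168.9488).

168.95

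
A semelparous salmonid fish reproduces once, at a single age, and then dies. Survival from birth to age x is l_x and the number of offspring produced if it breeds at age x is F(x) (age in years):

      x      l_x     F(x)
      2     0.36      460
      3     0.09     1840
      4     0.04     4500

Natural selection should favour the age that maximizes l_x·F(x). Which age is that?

Expected offspring if breeding at age x = l_x × F(x):
  age 2: 0.36 × 460 = 165.600
  age 3: 0.09 × 1840 = 165.600
  age 4: 0.04 × 4500 = 180.000
Maximum at age 4 (180.000).

4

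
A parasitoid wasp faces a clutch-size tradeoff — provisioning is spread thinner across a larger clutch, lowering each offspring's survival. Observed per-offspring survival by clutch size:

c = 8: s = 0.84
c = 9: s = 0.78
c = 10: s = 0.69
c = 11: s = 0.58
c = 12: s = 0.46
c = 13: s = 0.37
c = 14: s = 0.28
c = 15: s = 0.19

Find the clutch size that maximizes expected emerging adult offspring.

9

Expected emerging adult offspring = c × s(c):
  c=8: 8 × 0.84 = 6.720
  c=9: 9 × 0.78 = 7.020
  c=10: 10 × 0.69 = 6.900
  c=11: 11 × 0.58 = 6.380
  c=12: 12 × 0.46 = 5.520
  c=13: 13 × 0.37 = 4.810
  c=14: 14 × 0.28 = 3.920
  c=15: 15 × 0.19 = 2.850
Maximum at c = 9 (7.020 emerging adult offspring).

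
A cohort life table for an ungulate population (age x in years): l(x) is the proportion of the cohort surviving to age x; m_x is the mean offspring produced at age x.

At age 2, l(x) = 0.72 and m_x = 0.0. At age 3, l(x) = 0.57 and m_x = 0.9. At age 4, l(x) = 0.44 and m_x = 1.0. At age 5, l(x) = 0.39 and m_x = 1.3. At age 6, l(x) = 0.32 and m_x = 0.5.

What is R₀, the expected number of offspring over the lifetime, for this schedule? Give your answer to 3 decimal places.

R₀ = Σ l(x) m_x:
  age 2: 0.72 × 0.0 = 0.0000
  age 3: 0.57 × 0.9 = 0.5130
  age 4: 0.44 × 1.0 = 0.4400
  age 5: 0.39 × 1.3 = 0.5070
  age 6: 0.32 × 0.5 = 0.1600
R₀ = 0.0000 + 0.5130 + 0.4400 + 0.5070 + 0.1600 = 1.6200

1.620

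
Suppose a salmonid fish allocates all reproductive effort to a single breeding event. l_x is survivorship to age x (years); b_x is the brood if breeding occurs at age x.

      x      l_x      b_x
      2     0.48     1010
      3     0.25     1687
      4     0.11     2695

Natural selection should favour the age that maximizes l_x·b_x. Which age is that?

Expected offspring if breeding at age x = l_x × b_x:
  age 2: 0.48 × 1010 = 484.800
  age 3: 0.25 × 1687 = 421.750
  age 4: 0.11 × 2695 = 296.450
Maximum at age 2 (484.800).

2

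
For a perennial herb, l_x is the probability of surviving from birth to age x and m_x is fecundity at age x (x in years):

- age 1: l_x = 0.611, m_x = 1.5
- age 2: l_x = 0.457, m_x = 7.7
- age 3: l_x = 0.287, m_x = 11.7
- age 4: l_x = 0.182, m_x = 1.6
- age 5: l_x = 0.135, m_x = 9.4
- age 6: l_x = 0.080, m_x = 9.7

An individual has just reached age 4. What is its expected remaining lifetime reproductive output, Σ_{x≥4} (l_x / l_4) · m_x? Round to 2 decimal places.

l_4 = 0.182. Conditional survival from age 4 to x is l_x / l_4.
  x=4: (0.182/0.182) × 1.6 = 1.6000
  x=5: (0.135/0.182) × 9.4 = 6.9725
  x=6: (0.080/0.182) × 9.7 = 4.2637
Sum = 1.6000 + 6.9725 + 4.2637 = 12.8363

12.84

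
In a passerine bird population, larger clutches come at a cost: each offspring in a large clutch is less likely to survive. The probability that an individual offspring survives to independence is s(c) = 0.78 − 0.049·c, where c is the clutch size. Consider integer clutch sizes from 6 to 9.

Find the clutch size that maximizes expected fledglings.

8

Expected fledglings = c × s(c):
  c=6: 6 × 0.486 = 2.916
  c=7: 7 × 0.437 = 3.059
  c=8: 8 × 0.388 = 3.104
  c=9: 9 × 0.339 = 3.051
Maximum at c = 8 (3.104 fledglings).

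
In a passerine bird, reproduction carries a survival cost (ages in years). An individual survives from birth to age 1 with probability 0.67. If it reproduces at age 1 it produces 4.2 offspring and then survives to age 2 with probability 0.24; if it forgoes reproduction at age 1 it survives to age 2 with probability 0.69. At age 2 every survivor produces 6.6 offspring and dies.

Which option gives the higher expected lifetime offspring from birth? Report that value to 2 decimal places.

breed at age 1: R₀ = 0.67 × (4.2 + 0.24 × 6.6) = 0.67 × 5.7840 = 3.8753
delay to age 2: R₀ = 0.67 × (0.69 × 6.6) = 0.67 × 4.5540 = 3.0512
Higher: breed at age 1 (3.8753).

3.88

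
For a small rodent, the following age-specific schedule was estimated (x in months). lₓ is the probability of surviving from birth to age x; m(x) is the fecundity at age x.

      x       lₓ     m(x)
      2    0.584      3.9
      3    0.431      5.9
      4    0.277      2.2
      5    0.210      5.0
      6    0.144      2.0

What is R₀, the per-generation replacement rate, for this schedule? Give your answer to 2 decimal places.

6.77

R₀ = Σ lₓ m(x):
  age 2: 0.584 × 3.9 = 2.2776
  age 3: 0.431 × 5.9 = 2.5429
  age 4: 0.277 × 2.2 = 0.6094
  age 5: 0.210 × 5.0 = 1.0500
  age 6: 0.144 × 2.0 = 0.2880
R₀ = 2.2776 + 2.5429 + 0.6094 + 1.0500 + 0.2880 = 6.7679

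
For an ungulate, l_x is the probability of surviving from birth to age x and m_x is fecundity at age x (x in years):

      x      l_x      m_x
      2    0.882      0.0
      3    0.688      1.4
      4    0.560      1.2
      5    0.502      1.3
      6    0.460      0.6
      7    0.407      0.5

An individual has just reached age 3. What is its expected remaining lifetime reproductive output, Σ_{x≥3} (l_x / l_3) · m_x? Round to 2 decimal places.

4.02

l_3 = 0.688. Conditional survival from age 3 to x is l_x / l_3.
  x=3: (0.688/0.688) × 1.4 = 1.4000
  x=4: (0.560/0.688) × 1.2 = 0.9767
  x=5: (0.502/0.688) × 1.3 = 0.9485
  x=6: (0.460/0.688) × 0.6 = 0.4012
  x=7: (0.407/0.688) × 0.5 = 0.2958
Sum = 1.4000 + 0.9767 + 0.9485 + 0.4012 + 0.2958 = 4.0222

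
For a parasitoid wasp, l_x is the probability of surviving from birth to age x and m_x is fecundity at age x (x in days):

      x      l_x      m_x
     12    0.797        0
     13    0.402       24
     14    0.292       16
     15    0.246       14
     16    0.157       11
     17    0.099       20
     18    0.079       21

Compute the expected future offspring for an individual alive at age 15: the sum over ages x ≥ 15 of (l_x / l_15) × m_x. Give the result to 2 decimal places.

l_15 = 0.246. Conditional survival from age 15 to x is l_x / l_15.
  x=15: (0.246/0.246) × 14 = 14.0000
  x=16: (0.157/0.246) × 11 = 7.0203
  x=17: (0.099/0.246) × 20 = 8.0488
  x=18: (0.079/0.246) × 21 = 6.7439
Sum = 14.0000 + 7.0203 + 8.0488 + 6.7439 = 35.8130

35.81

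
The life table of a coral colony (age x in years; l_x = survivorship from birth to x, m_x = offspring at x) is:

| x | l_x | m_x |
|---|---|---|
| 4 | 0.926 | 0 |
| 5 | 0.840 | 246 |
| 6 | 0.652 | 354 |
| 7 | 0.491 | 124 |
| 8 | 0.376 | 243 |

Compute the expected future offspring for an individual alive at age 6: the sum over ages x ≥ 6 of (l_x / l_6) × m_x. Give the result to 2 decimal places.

587.52

l_6 = 0.652. Conditional survival from age 6 to x is l_x / l_6.
  x=6: (0.652/0.652) × 354 = 354.0000
  x=7: (0.491/0.652) × 124 = 93.3804
  x=8: (0.376/0.652) × 243 = 140.1350
Sum = 354.0000 + 93.3804 + 140.1350 = 587.5153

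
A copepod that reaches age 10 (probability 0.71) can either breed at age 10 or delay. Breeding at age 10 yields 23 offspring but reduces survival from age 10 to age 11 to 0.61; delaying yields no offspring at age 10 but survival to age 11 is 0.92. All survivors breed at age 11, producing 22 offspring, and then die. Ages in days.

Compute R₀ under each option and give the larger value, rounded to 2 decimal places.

breed at age 10: R₀ = 0.71 × (23 + 0.61 × 22) = 0.71 × 36.4200 = 25.8582
delay to age 11: R₀ = 0.71 × (0.92 × 22) = 0.71 × 20.2400 = 14.3704
Higher: breed at age 10 (25.8582).

25.86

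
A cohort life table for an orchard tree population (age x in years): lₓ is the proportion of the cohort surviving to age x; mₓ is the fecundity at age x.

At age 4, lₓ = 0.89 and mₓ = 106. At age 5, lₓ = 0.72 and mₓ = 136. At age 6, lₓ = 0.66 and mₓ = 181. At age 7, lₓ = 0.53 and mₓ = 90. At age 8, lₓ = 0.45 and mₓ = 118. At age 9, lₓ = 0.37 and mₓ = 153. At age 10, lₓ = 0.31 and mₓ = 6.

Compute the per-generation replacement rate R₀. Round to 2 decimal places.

470.99

R₀ = Σ lₓ mₓ:
  age 4: 0.89 × 106 = 94.3400
  age 5: 0.72 × 136 = 97.9200
  age 6: 0.66 × 181 = 119.4600
  age 7: 0.53 × 90 = 47.7000
  age 8: 0.45 × 118 = 53.1000
  age 9: 0.37 × 153 = 56.6100
  age 10: 0.31 × 6 = 1.8600
R₀ = 94.3400 + 97.9200 + 119.4600 + 47.7000 + 53.1000 + 56.6100 + 1.8600 = 470.9900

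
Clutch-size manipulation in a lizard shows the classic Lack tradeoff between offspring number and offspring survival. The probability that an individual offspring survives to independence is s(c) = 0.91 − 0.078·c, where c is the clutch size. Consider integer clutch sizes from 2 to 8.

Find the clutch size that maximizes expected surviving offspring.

6

Expected surviving offspring = c × s(c):
  c=2: 2 × 0.754 = 1.508
  c=3: 3 × 0.676 = 2.028
  c=4: 4 × 0.598 = 2.392
  c=5: 5 × 0.520 = 2.600
  c=6: 6 × 0.442 = 2.652
  c=7: 7 × 0.364 = 2.548
  c=8: 8 × 0.286 = 2.288
Maximum at c = 6 (2.652 surviving offspring).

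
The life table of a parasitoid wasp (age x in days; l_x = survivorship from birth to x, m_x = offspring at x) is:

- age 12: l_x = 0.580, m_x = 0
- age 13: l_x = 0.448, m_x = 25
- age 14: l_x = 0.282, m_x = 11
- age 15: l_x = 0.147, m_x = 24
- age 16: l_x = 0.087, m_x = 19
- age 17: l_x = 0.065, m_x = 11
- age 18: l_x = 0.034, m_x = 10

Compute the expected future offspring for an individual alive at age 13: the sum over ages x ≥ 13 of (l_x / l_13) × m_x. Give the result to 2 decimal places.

45.84

l_13 = 0.448. Conditional survival from age 13 to x is l_x / l_13.
  x=13: (0.448/0.448) × 25 = 25.0000
  x=14: (0.282/0.448) × 11 = 6.9241
  x=15: (0.147/0.448) × 24 = 7.8750
  x=16: (0.087/0.448) × 19 = 3.6897
  x=17: (0.065/0.448) × 11 = 1.5960
  x=18: (0.034/0.448) × 10 = 0.7589
Sum = 25.0000 + 6.9241 + 7.8750 + 3.6897 + 1.5960 + 0.7589 = 45.8438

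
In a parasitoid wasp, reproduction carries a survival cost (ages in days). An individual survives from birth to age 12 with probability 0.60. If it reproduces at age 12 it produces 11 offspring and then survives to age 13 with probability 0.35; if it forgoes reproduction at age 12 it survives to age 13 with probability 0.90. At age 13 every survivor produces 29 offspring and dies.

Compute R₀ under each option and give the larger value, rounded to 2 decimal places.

15.66

breed at age 12: R₀ = 0.60 × (11 + 0.35 × 29) = 0.60 × 21.1500 = 12.6900
delay to age 13: R₀ = 0.60 × (0.90 × 29) = 0.60 × 26.1000 = 15.6600
Higher: delay to age 13 (15.6600).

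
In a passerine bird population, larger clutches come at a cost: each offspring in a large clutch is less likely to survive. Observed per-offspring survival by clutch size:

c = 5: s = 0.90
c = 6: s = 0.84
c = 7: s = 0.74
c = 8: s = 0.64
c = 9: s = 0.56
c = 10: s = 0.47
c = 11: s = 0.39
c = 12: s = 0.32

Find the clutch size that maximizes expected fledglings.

7

Expected fledglings = c × s(c):
  c=5: 5 × 0.90 = 4.500
  c=6: 6 × 0.84 = 5.040
  c=7: 7 × 0.74 = 5.180
  c=8: 8 × 0.64 = 5.120
  c=9: 9 × 0.56 = 5.040
  c=10: 10 × 0.47 = 4.700
  c=11: 11 × 0.39 = 4.290
  c=12: 12 × 0.32 = 3.840
Maximum at c = 7 (5.180 fledglings).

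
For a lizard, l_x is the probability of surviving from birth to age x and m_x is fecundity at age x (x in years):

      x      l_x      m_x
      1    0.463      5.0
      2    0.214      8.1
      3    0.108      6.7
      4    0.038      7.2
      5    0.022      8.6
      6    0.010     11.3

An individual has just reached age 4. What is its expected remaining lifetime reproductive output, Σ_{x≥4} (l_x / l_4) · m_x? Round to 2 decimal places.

15.15

l_4 = 0.038. Conditional survival from age 4 to x is l_x / l_4.
  x=4: (0.038/0.038) × 7.2 = 7.2000
  x=5: (0.022/0.038) × 8.6 = 4.9789
  x=6: (0.010/0.038) × 11.3 = 2.9737
Sum = 7.2000 + 4.9789 + 2.9737 = 15.1526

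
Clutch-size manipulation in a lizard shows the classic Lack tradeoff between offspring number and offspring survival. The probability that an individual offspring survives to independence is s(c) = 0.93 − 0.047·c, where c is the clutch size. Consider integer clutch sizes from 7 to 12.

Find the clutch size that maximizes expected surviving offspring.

Expected surviving offspring = c × s(c):
  c=7: 7 × 0.601 = 4.207
  c=8: 8 × 0.554 = 4.432
  c=9: 9 × 0.507 = 4.563
  c=10: 10 × 0.460 = 4.600
  c=11: 11 × 0.413 = 4.543
  c=12: 12 × 0.366 = 4.392
Maximum at c = 10 (4.600 surviving offspring).

10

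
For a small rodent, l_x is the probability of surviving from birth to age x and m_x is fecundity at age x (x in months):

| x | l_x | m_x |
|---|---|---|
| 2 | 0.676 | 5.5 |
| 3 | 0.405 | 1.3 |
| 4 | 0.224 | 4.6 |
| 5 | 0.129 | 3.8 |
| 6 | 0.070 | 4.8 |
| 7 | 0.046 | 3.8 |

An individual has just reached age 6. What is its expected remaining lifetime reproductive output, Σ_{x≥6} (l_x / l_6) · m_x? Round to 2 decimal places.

7.30

l_6 = 0.070. Conditional survival from age 6 to x is l_x / l_6.
  x=6: (0.070/0.070) × 4.8 = 4.8000
  x=7: (0.046/0.070) × 3.8 = 2.4971
Sum = 4.8000 + 2.4971 = 7.2971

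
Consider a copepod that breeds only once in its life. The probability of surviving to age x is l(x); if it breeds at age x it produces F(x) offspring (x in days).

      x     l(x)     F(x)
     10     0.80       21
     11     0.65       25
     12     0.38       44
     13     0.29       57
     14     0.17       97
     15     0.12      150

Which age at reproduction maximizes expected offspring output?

Expected offspring if breeding at age x = l(x) × F(x):
  age 10: 0.80 × 21 = 16.800
  age 11: 0.65 × 25 = 16.250
  age 12: 0.38 × 44 = 16.720
  age 13: 0.29 × 57 = 16.530
  age 14: 0.17 × 97 = 16.490
  age 15: 0.12 × 150 = 18.000
Maximum at age 15 (18.000).

15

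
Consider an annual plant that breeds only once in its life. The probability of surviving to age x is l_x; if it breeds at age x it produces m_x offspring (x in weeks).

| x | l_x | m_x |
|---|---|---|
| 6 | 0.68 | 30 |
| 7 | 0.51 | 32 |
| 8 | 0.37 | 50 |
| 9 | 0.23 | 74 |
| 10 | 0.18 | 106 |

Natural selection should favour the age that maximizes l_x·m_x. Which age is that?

Expected offspring if breeding at age x = l_x × m_x:
  age 6: 0.68 × 30 = 20.400
  age 7: 0.51 × 32 = 16.320
  age 8: 0.37 × 50 = 18.500
  age 9: 0.23 × 74 = 17.020
  age 10: 0.18 × 106 = 19.080
Maximum at age 6 (20.400).

6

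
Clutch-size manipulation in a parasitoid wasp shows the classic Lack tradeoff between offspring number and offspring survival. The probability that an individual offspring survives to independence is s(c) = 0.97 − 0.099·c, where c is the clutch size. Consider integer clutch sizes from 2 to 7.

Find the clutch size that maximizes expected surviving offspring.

Expected surviving offspring = c × s(c):
  c=2: 2 × 0.772 = 1.544
  c=3: 3 × 0.673 = 2.019
  c=4: 4 × 0.574 = 2.296
  c=5: 5 × 0.475 = 2.375
  c=6: 6 × 0.376 = 2.256
  c=7: 7 × 0.277 = 1.939
Maximum at c = 5 (2.375 surviving offspring).

5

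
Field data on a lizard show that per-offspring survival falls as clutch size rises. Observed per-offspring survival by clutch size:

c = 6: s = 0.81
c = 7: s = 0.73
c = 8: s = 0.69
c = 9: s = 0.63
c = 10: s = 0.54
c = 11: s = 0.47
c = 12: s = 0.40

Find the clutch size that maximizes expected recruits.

Expected recruits = c × s(c):
  c=6: 6 × 0.81 = 4.860
  c=7: 7 × 0.73 = 5.110
  c=8: 8 × 0.69 = 5.520
  c=9: 9 × 0.63 = 5.670
  c=10: 10 × 0.54 = 5.400
  c=11: 11 × 0.47 = 5.170
  c=12: 12 × 0.40 = 4.800
Maximum at c = 9 (5.670 recruits).

9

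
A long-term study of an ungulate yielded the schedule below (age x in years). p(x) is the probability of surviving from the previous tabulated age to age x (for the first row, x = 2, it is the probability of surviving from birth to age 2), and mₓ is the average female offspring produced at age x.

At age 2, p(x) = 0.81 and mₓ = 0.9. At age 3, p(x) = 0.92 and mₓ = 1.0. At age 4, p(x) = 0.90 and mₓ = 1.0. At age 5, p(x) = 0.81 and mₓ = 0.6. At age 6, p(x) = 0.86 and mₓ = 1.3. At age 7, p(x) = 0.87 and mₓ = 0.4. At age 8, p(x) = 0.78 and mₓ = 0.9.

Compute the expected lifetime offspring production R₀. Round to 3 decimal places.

3.526

Survivorship from birth: l_x = p_2·p_3·…·p_x.
  l_2 = 0.81000
  l_3 = 0.74520
  l_4 = 0.67068
  l_5 = 0.54325
  l_6 = 0.46720
  l_7 = 0.40646
  l_8 = 0.31704
R₀ = Σ l_x mₓ:
  age 2: 0.81000 × 0.9 = 0.7290
  age 3: 0.74520 × 1.0 = 0.7452
  age 4: 0.67068 × 1.0 = 0.6707
  age 5: 0.54325 × 0.6 = 0.3260
  age 6: 0.46720 × 1.3 = 0.6074
  age 7: 0.40646 × 0.4 = 0.1626
  age 8: 0.31704 × 0.9 = 0.2853
R₀ = 0.7290 + 0.7452 + 0.6707 + 0.3260 + 0.6074 + 0.1626 + 0.2853 = 3.5261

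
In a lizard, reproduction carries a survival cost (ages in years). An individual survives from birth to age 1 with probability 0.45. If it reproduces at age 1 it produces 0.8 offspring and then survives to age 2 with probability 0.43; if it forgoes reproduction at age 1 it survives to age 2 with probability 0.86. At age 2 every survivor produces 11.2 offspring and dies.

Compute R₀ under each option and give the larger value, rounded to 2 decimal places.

breed at age 1: R₀ = 0.45 × (0.8 + 0.43 × 11.2) = 0.45 × 5.6160 = 2.5272
delay to age 2: R₀ = 0.45 × (0.86 × 11.2) = 0.45 × 9.6320 = 4.3344
Higher: delay to age 2 (4.3344).

4.33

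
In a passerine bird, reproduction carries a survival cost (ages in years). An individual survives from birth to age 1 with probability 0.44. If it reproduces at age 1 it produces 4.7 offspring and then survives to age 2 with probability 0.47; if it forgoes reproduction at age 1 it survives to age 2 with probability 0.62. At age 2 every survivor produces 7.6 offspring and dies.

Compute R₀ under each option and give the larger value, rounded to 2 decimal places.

3.64

breed at age 1: R₀ = 0.44 × (4.7 + 0.47 × 7.6) = 0.44 × 8.2720 = 3.6397
delay to age 2: R₀ = 0.44 × (0.62 × 7.6) = 0.44 × 4.7120 = 2.0733
Higher: breed at age 1 (3.6397).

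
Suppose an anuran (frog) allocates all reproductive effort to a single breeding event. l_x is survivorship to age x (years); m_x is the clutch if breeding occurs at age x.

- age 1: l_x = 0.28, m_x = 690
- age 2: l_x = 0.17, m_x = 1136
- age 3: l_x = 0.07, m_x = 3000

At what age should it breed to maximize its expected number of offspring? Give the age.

Expected offspring if breeding at age x = l_x × m_x:
  age 1: 0.28 × 690 = 193.200
  age 2: 0.17 × 1136 = 193.120
  age 3: 0.07 × 3000 = 210.000
Maximum at age 3 (210.000).

3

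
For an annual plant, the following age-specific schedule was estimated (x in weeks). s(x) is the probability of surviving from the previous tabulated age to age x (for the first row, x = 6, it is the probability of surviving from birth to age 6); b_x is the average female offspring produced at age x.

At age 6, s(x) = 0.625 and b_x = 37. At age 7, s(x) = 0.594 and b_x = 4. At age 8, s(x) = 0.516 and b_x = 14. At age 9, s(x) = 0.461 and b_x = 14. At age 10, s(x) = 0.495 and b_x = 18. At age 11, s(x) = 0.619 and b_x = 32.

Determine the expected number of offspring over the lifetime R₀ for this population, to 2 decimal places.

30.18

Survivorship from birth: l_x = s_6·s_7·…·s_x.
  l_6 = 0.62500
  l_7 = 0.37125
  l_8 = 0.19156
  l_9 = 0.08831
  l_10 = 0.04371
  l_11 = 0.02706
R₀ = Σ l_x b_x:
  age 6: 0.62500 × 37 = 23.1250
  age 7: 0.37125 × 4 = 1.4850
  age 8: 0.19156 × 14 = 2.6818
  age 9: 0.08831 × 14 = 1.2363
  age 10: 0.04371 × 18 = 0.7868
  age 11: 0.02706 × 32 = 0.8659
R₀ = 23.1250 + 1.4850 + 2.6818 + 1.2363 + 0.7868 + 0.8659 = 30.1809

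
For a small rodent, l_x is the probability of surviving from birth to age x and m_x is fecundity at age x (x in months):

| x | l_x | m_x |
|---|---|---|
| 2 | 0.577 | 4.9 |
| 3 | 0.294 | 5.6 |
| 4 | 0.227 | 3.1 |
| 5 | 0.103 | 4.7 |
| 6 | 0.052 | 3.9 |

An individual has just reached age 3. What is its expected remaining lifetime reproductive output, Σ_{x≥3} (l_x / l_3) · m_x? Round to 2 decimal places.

l_3 = 0.294. Conditional survival from age 3 to x is l_x / l_3.
  x=3: (0.294/0.294) × 5.6 = 5.6000
  x=4: (0.227/0.294) × 3.1 = 2.3935
  x=5: (0.103/0.294) × 4.7 = 1.6466
  x=6: (0.052/0.294) × 3.9 = 0.6898
Sum = 5.6000 + 2.3935 + 1.6466 + 0.6898 = 10.3299

10.33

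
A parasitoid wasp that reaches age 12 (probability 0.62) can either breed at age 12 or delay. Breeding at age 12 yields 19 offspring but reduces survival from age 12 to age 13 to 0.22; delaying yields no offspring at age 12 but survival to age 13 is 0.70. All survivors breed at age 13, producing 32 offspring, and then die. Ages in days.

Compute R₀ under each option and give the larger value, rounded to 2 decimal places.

breed at age 12: R₀ = 0.62 × (19 + 0.22 × 32) = 0.62 × 26.0400 = 16.1448
delay to age 13: R₀ = 0.62 × (0.70 × 32) = 0.62 × 22.4000 = 13.8880
Higher: breed at age 12 (16.1448).

16.14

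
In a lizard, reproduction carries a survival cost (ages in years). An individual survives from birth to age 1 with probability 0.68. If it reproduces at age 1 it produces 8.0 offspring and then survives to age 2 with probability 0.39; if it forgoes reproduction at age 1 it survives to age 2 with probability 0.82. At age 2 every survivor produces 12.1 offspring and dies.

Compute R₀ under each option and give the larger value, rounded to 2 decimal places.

8.65

breed at age 1: R₀ = 0.68 × (8.0 + 0.39 × 12.1) = 0.68 × 12.7190 = 8.6489
delay to age 2: R₀ = 0.68 × (0.82 × 12.1) = 0.68 × 9.9220 = 6.7470
Higher: breed at age 1 (8.6489).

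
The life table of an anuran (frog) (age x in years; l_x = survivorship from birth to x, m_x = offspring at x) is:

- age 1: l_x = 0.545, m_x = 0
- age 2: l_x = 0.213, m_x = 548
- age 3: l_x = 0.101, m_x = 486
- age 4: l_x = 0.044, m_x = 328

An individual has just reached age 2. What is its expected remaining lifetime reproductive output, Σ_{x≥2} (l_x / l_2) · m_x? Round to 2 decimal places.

l_2 = 0.213. Conditional survival from age 2 to x is l_x / l_2.
  x=2: (0.213/0.213) × 548 = 548.0000
  x=3: (0.101/0.213) × 486 = 230.4507
  x=4: (0.044/0.213) × 328 = 67.7559
Sum = 548.0000 + 230.4507 + 67.7559 = 846.2066

846.21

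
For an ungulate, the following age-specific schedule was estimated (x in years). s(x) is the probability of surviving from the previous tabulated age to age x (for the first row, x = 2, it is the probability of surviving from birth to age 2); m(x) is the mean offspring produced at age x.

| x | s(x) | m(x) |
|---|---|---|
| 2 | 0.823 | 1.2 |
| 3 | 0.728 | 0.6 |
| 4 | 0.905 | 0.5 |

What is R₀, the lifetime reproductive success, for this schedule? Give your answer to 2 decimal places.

1.62

Survivorship from birth: l_x = s_2·s_3·…·s_x.
  l_2 = 0.82300
  l_3 = 0.59914
  l_4 = 0.54223
R₀ = Σ l_x m(x):
  age 2: 0.82300 × 1.2 = 0.9876
  age 3: 0.59914 × 0.6 = 0.3595
  age 4: 0.54223 × 0.5 = 0.2711
R₀ = 0.9876 + 0.3595 + 0.2711 = 1.6182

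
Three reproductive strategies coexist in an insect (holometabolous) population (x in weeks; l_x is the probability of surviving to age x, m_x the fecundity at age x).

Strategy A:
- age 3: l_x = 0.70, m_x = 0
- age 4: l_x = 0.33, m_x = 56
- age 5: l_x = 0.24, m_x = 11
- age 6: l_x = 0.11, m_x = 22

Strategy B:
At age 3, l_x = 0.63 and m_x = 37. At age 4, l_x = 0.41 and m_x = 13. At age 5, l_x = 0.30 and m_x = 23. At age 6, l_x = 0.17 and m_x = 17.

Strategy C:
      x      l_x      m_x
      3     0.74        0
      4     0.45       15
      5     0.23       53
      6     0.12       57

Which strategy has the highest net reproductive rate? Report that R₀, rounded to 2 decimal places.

Strategy A: R₀ = 0.70×0 + 0.33×56 + 0.24×11 + 0.11×22 = 23.5400
Strategy B: R₀ = 0.63×37 + 0.41×13 + 0.30×23 + 0.17×17 = 38.4300
Strategy C: R₀ = 0.74×0 + 0.45×15 + 0.23×53 + 0.12×57 = 25.7800
Highest R₀: strategy B with 38.4300.

38.43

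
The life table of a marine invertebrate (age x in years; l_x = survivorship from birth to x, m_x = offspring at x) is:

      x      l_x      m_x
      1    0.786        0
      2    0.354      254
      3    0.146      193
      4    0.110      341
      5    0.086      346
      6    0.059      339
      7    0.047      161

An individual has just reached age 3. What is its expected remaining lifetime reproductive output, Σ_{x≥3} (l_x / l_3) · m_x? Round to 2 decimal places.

l_3 = 0.146. Conditional survival from age 3 to x is l_x / l_3.
  x=3: (0.146/0.146) × 193 = 193.0000
  x=4: (0.110/0.146) × 341 = 256.9178
  x=5: (0.086/0.146) × 346 = 203.8082
  x=6: (0.059/0.146) × 339 = 136.9932
  x=7: (0.047/0.146) × 161 = 51.8288
Sum = 193.0000 + 256.9178 + 203.8082 + 136.9932 + 51.8288 = 842.5479

842.55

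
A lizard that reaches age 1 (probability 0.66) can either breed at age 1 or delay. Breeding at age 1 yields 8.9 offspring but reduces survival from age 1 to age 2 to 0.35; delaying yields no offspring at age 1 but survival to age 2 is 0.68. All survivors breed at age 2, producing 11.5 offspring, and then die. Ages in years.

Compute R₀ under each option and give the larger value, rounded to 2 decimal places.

8.53

breed at age 1: R₀ = 0.66 × (8.9 + 0.35 × 11.5) = 0.66 × 12.9250 = 8.5305
delay to age 2: R₀ = 0.66 × (0.68 × 11.5) = 0.66 × 7.8200 = 5.1612
Higher: breed at age 1 (8.5305).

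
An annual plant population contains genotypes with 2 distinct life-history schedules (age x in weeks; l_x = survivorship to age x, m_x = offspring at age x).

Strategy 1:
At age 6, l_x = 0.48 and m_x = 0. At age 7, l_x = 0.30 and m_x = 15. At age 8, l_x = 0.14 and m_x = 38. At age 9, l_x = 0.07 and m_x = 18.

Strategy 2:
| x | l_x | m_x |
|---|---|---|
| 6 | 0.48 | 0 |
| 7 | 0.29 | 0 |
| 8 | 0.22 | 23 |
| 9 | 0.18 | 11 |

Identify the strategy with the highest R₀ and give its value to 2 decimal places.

11.08

Strategy 1: R₀ = 0.48×0 + 0.30×15 + 0.14×38 + 0.07×18 = 11.0800
Strategy 2: R₀ = 0.48×0 + 0.29×0 + 0.22×23 + 0.18×11 = 7.0400
Highest R₀: strategy 1 with 11.0800.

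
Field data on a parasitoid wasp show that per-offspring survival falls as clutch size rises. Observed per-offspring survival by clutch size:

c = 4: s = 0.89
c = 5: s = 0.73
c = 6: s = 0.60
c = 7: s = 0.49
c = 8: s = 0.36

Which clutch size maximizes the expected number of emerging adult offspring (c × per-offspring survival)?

5

Expected emerging adult offspring = c × s(c):
  c=4: 4 × 0.89 = 3.560
  c=5: 5 × 0.73 = 3.650
  c=6: 6 × 0.60 = 3.600
  c=7: 7 × 0.49 = 3.430
  c=8: 8 × 0.36 = 2.880
Maximum at c = 5 (3.650 emerging adult offspring).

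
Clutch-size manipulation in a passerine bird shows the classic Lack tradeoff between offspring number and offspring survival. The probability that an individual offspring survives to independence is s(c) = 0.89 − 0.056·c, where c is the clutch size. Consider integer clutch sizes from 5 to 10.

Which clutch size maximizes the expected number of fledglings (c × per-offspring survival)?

8

Expected fledglings = c × s(c):
  c=5: 5 × 0.610 = 3.050
  c=6: 6 × 0.554 = 3.324
  c=7: 7 × 0.498 = 3.486
  c=8: 8 × 0.442 = 3.536
  c=9: 9 × 0.386 = 3.474
  c=10: 10 × 0.330 = 3.300
Maximum at c = 8 (3.536 fledglings).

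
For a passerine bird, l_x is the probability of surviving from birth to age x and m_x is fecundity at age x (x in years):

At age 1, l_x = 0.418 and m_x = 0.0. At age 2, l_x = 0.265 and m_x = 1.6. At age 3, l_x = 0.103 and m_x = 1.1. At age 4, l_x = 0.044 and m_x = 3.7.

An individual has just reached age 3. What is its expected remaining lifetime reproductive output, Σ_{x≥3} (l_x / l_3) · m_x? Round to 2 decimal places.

l_3 = 0.103. Conditional survival from age 3 to x is l_x / l_3.
  x=3: (0.103/0.103) × 1.1 = 1.1000
  x=4: (0.044/0.103) × 3.7 = 1.5806
Sum = 1.1000 + 1.5806 = 2.6806

2.68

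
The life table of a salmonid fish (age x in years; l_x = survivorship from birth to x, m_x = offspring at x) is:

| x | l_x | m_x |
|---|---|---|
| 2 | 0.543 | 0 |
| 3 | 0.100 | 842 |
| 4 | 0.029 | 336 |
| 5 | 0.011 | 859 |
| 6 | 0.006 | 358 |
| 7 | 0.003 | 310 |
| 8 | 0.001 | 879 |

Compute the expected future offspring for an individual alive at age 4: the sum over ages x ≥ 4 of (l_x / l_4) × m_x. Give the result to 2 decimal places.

l_4 = 0.029. Conditional survival from age 4 to x is l_x / l_4.
  x=4: (0.029/0.029) × 336 = 336.0000
  x=5: (0.011/0.029) × 859 = 325.8276
  x=6: (0.006/0.029) × 358 = 74.0690
  x=7: (0.003/0.029) × 310 = 32.0690
  x=8: (0.001/0.029) × 879 = 30.3103
Sum = 336.0000 + 325.8276 + 74.0690 + 32.0690 + 30.3103 = 798.2759

798.28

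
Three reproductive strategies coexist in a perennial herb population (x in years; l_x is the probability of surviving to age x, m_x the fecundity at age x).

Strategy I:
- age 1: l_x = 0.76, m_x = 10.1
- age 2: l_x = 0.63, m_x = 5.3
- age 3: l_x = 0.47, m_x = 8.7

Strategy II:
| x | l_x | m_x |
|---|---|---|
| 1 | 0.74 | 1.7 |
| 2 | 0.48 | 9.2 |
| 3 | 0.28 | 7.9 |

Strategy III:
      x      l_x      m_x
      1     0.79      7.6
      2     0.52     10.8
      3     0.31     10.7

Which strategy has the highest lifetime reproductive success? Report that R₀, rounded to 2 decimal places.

15.10

Strategy I: R₀ = 0.76×10.1 + 0.63×5.3 + 0.47×8.7 = 15.1040
Strategy II: R₀ = 0.74×1.7 + 0.48×9.2 + 0.28×7.9 = 7.8860
Strategy III: R₀ = 0.79×7.6 + 0.52×10.8 + 0.31×10.7 = 14.9370
Highest R₀: strategy I with 15.1040.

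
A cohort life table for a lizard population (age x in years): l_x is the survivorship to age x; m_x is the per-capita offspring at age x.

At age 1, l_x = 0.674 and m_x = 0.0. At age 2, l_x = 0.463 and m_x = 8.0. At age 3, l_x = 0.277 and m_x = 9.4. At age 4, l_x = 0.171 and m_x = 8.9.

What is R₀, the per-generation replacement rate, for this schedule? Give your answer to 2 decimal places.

R₀ = Σ l_x m_x:
  age 1: 0.674 × 0.0 = 0.0000
  age 2: 0.463 × 8.0 = 3.7040
  age 3: 0.277 × 9.4 = 2.6038
  age 4: 0.171 × 8.9 = 1.5219
R₀ = 0.0000 + 3.7040 + 2.6038 + 1.5219 = 7.8297

7.83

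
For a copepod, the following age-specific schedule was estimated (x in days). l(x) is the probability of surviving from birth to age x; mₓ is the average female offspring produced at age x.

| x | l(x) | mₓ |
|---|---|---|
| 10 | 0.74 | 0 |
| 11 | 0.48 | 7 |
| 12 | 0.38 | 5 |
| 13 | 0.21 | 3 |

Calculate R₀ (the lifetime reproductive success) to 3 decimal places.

5.890

R₀ = Σ l(x) mₓ:
  age 10: 0.74 × 0 = 0.0000
  age 11: 0.48 × 7 = 3.3600
  age 12: 0.38 × 5 = 1.9000
  age 13: 0.21 × 3 = 0.6300
R₀ = 0.0000 + 3.3600 + 1.9000 + 0.6300 = 5.8900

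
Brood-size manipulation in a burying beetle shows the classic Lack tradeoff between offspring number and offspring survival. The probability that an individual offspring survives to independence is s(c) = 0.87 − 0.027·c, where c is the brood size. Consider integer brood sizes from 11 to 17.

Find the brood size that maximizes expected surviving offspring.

Expected surviving offspring = c × s(c):
  c=11: 11 × 0.573 = 6.303
  c=12: 12 × 0.546 = 6.552
  c=13: 13 × 0.519 = 6.747
  c=14: 14 × 0.492 = 6.888
  c=15: 15 × 0.465 = 6.975
  c=16: 16 × 0.438 = 7.008
  c=17: 17 × 0.411 = 6.987
Maximum at c = 16 (7.008 surviving offspring).

16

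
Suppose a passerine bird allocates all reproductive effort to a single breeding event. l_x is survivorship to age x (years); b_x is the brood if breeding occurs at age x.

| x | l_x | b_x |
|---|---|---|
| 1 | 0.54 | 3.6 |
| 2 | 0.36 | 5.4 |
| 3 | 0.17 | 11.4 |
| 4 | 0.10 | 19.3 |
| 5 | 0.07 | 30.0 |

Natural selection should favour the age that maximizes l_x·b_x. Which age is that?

5

Expected offspring if breeding at age x = l_x × b_x:
  age 1: 0.54 × 3.6 = 1.944
  age 2: 0.36 × 5.4 = 1.944
  age 3: 0.17 × 11.4 = 1.938
  age 4: 0.10 × 19.3 = 1.930
  age 5: 0.07 × 30.0 = 2.100
Maximum at age 5 (2.100).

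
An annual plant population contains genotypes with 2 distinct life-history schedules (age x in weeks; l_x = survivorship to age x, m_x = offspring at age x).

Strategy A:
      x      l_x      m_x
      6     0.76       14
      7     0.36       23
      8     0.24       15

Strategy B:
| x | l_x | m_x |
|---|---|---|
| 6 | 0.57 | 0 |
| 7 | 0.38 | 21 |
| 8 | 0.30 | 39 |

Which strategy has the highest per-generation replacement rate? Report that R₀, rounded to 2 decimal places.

22.52

Strategy A: R₀ = 0.76×14 + 0.36×23 + 0.24×15 = 22.5200
Strategy B: R₀ = 0.57×0 + 0.38×21 + 0.30×39 = 19.6800
Highest R₀: strategy A with 22.5200.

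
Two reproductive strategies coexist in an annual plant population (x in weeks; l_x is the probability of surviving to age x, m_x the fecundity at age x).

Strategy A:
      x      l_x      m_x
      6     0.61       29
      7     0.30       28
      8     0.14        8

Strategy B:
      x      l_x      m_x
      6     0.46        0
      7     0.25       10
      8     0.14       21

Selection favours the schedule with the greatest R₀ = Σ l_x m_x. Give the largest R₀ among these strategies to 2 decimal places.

Strategy A: R₀ = 0.61×29 + 0.30×28 + 0.14×8 = 27.2100
Strategy B: R₀ = 0.46×0 + 0.25×10 + 0.14×21 = 5.4400
Highest R₀: strategy A with 27.2100.

27.21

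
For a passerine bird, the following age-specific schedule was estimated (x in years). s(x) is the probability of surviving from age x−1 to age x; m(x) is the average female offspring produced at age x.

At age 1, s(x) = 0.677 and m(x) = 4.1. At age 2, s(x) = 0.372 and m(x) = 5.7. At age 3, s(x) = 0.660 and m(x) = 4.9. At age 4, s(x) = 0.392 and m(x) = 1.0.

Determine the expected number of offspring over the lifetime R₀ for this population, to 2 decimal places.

Survivorship from birth: l_x = s_1·s_2·…·s_x.
  l_1 = 0.67700
  l_2 = 0.25184
  l_3 = 0.16622
  l_4 = 0.06516
R₀ = Σ l_x m(x):
  age 1: 0.67700 × 4.1 = 2.7757
  age 2: 0.25184 × 5.7 = 1.4355
  age 3: 0.16622 × 4.9 = 0.8145
  age 4: 0.06516 × 1.0 = 0.0652
R₀ = 2.7757 + 1.4355 + 0.8145 + 0.0652 = 5.0908

5.09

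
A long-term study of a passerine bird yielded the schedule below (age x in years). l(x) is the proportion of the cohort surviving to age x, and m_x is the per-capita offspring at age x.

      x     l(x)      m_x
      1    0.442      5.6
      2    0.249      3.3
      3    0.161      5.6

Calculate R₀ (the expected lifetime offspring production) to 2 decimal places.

R₀ = Σ l(x) m_x:
  age 1: 0.442 × 5.6 = 2.4752
  age 2: 0.249 × 3.3 = 0.8217
  age 3: 0.161 × 5.6 = 0.9016
R₀ = 2.4752 + 0.8217 + 0.9016 = 4.1985

4.20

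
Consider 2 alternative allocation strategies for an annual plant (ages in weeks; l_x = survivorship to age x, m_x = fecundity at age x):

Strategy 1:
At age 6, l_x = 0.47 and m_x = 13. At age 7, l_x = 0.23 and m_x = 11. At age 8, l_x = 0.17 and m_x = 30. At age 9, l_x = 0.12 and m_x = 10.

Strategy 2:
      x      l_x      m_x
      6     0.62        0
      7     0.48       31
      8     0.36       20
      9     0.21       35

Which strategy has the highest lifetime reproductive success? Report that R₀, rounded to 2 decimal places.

Strategy 1: R₀ = 0.47×13 + 0.23×11 + 0.17×30 + 0.12×10 = 14.9400
Strategy 2: R₀ = 0.62×0 + 0.48×31 + 0.36×20 + 0.21×35 = 29.4300
Highest R₀: strategy 2 with 29.4300.

29.43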